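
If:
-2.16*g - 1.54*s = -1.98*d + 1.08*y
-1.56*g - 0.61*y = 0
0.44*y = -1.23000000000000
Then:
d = 0.777777777777778*s - 0.332326764144946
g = 1.09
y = -2.80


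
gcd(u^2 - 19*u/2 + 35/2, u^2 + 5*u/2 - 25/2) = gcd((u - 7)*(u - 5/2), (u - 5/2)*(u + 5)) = u - 5/2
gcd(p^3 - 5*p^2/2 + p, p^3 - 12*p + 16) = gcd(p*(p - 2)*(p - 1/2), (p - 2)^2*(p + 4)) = p - 2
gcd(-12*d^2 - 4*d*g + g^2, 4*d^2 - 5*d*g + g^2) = 1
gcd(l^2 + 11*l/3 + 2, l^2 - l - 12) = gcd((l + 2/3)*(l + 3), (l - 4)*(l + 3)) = l + 3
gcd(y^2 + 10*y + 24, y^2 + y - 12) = y + 4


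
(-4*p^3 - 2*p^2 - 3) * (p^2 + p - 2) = -4*p^5 - 6*p^4 + 6*p^3 + p^2 - 3*p + 6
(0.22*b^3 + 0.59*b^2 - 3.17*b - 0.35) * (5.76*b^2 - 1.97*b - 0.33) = 1.2672*b^5 + 2.965*b^4 - 19.4941*b^3 + 4.0342*b^2 + 1.7356*b + 0.1155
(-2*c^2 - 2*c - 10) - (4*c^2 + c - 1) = -6*c^2 - 3*c - 9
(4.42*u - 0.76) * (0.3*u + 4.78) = 1.326*u^2 + 20.8996*u - 3.6328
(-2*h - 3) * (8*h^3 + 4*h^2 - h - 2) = -16*h^4 - 32*h^3 - 10*h^2 + 7*h + 6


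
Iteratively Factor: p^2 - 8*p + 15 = (p - 3)*(p - 5)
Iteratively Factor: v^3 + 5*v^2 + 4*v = (v + 1)*(v^2 + 4*v) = (v + 1)*(v + 4)*(v)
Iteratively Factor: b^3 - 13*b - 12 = (b + 1)*(b^2 - b - 12) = (b - 4)*(b + 1)*(b + 3)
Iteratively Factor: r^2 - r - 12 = (r + 3)*(r - 4)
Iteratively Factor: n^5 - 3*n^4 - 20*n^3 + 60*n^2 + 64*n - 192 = (n - 2)*(n^4 - n^3 - 22*n^2 + 16*n + 96) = (n - 2)*(n + 2)*(n^3 - 3*n^2 - 16*n + 48) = (n - 3)*(n - 2)*(n + 2)*(n^2 - 16) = (n - 3)*(n - 2)*(n + 2)*(n + 4)*(n - 4)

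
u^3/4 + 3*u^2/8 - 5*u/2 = u*(u/4 + 1)*(u - 5/2)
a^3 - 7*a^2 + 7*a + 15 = (a - 5)*(a - 3)*(a + 1)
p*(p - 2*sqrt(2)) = p^2 - 2*sqrt(2)*p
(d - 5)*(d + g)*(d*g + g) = d^3*g + d^2*g^2 - 4*d^2*g - 4*d*g^2 - 5*d*g - 5*g^2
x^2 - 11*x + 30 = (x - 6)*(x - 5)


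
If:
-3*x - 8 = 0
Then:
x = -8/3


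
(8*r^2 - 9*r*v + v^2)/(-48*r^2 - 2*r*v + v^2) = (-r + v)/(6*r + v)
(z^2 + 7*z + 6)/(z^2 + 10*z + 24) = (z + 1)/(z + 4)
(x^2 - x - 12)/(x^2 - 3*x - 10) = (-x^2 + x + 12)/(-x^2 + 3*x + 10)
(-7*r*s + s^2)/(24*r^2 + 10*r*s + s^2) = s*(-7*r + s)/(24*r^2 + 10*r*s + s^2)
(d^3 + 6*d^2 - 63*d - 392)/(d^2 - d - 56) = d + 7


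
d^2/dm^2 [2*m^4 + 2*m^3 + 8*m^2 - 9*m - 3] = 24*m^2 + 12*m + 16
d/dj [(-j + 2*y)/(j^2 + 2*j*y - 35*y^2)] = (-j^2 - 2*j*y + 35*y^2 + 2*(j - 2*y)*(j + y))/(j^2 + 2*j*y - 35*y^2)^2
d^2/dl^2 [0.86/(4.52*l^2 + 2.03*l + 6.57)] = (-35.140288*l^2 - 15.782032*l + 0.86*(9.04*l + 2.03)*(18.08*l + 4.06) - 51.077808)/(4.52*l^2 + 2.03*l + 6.57)^3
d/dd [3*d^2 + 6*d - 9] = 6*d + 6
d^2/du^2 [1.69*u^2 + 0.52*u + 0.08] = 3.38000000000000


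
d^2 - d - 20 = (d - 5)*(d + 4)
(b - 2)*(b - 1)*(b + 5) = b^3 + 2*b^2 - 13*b + 10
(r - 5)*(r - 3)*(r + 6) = r^3 - 2*r^2 - 33*r + 90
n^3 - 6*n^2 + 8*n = n*(n - 4)*(n - 2)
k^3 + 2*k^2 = k^2*(k + 2)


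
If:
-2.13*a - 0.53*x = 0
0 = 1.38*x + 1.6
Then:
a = 0.29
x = -1.16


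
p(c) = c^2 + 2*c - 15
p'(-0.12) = 1.76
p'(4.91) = 11.82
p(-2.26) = -14.41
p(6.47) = 39.80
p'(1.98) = 5.96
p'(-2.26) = -2.52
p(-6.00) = 9.00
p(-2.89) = -12.43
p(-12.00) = 105.00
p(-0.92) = -15.99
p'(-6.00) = -10.00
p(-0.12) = -15.23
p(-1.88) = -15.23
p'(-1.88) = -1.76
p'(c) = 2*c + 2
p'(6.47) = 14.94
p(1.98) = -7.12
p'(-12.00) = -22.00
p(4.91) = 18.93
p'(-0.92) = 0.16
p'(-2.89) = -3.78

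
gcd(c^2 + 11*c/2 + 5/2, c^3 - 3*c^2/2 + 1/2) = c + 1/2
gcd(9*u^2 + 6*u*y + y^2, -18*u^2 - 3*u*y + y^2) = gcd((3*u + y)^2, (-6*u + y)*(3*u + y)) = 3*u + y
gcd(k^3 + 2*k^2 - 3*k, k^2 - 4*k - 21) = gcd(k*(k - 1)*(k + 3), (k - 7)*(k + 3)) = k + 3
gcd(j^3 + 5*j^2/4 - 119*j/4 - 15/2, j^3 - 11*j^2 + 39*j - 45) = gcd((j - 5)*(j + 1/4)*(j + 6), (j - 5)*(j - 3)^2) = j - 5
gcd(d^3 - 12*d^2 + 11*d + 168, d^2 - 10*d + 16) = d - 8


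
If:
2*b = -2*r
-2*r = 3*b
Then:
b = 0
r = 0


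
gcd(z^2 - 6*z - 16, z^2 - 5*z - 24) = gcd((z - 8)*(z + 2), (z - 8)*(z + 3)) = z - 8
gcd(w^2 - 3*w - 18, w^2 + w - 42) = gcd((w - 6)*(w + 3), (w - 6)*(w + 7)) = w - 6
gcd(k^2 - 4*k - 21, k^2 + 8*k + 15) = k + 3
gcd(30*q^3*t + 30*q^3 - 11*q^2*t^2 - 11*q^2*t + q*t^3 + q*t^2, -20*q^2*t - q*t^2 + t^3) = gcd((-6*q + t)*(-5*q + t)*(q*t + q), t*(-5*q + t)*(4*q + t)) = 5*q - t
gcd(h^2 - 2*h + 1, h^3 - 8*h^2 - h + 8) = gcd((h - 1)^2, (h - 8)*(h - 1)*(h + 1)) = h - 1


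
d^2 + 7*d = d*(d + 7)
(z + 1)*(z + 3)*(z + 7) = z^3 + 11*z^2 + 31*z + 21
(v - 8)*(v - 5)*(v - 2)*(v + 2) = v^4 - 13*v^3 + 36*v^2 + 52*v - 160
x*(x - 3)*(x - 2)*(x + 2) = x^4 - 3*x^3 - 4*x^2 + 12*x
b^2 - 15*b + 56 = (b - 8)*(b - 7)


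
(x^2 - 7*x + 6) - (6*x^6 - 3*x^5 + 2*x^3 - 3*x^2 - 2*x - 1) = -6*x^6 + 3*x^5 - 2*x^3 + 4*x^2 - 5*x + 7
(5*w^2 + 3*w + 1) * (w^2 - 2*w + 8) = 5*w^4 - 7*w^3 + 35*w^2 + 22*w + 8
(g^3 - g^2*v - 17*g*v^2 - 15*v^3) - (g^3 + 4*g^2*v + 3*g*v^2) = -5*g^2*v - 20*g*v^2 - 15*v^3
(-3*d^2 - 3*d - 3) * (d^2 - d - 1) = -3*d^4 + 3*d^2 + 6*d + 3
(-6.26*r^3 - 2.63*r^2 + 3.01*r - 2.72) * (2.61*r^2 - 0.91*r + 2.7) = -16.3386*r^5 - 1.1677*r^4 - 6.6526*r^3 - 16.9393*r^2 + 10.6022*r - 7.344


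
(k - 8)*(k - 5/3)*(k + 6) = k^3 - 11*k^2/3 - 134*k/3 + 80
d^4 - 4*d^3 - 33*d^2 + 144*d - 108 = (d - 6)*(d - 3)*(d - 1)*(d + 6)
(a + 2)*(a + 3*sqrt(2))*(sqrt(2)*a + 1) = sqrt(2)*a^3 + 2*sqrt(2)*a^2 + 7*a^2 + 3*sqrt(2)*a + 14*a + 6*sqrt(2)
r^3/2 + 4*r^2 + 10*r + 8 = (r/2 + 1)*(r + 2)*(r + 4)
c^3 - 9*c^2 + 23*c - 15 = (c - 5)*(c - 3)*(c - 1)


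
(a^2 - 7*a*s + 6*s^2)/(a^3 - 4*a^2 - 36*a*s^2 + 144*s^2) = (a - s)/(a^2 + 6*a*s - 4*a - 24*s)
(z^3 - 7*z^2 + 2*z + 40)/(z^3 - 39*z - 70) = (z^2 - 9*z + 20)/(z^2 - 2*z - 35)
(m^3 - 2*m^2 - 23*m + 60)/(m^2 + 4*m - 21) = (m^2 + m - 20)/(m + 7)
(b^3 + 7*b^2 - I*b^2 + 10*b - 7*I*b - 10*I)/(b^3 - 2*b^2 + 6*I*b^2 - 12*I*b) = (b^3 + b^2*(7 - I) + b*(10 - 7*I) - 10*I)/(b*(b^2 + 2*b*(-1 + 3*I) - 12*I))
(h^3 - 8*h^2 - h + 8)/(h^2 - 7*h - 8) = h - 1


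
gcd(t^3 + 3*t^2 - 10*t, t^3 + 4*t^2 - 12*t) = t^2 - 2*t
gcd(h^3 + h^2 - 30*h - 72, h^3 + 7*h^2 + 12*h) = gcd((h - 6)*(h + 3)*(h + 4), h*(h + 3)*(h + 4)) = h^2 + 7*h + 12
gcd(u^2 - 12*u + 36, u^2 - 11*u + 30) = u - 6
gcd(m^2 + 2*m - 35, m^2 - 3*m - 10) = m - 5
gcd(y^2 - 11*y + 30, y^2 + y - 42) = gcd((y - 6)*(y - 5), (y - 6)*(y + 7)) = y - 6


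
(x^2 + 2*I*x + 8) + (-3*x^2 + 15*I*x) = -2*x^2 + 17*I*x + 8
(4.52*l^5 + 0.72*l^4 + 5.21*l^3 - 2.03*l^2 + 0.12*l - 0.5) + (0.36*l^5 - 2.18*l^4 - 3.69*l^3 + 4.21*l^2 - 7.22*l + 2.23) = 4.88*l^5 - 1.46*l^4 + 1.52*l^3 + 2.18*l^2 - 7.1*l + 1.73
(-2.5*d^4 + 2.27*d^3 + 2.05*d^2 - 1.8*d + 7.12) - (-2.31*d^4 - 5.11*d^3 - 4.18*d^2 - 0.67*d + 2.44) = -0.19*d^4 + 7.38*d^3 + 6.23*d^2 - 1.13*d + 4.68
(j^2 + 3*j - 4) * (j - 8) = j^3 - 5*j^2 - 28*j + 32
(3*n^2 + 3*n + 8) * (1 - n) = -3*n^3 - 5*n + 8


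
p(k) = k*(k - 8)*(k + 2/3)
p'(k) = k*(k - 8) + k*(k + 2/3) + (k - 8)*(k + 2/3)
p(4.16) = -77.10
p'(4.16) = -14.43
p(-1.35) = -8.63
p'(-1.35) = 19.93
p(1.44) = -19.90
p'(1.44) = -20.23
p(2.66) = -47.25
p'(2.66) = -23.12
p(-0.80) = -0.94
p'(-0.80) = 8.32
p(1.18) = -14.86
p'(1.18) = -18.46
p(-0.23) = 0.83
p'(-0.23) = -1.80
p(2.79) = -50.25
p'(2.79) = -22.90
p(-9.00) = -1275.00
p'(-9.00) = 369.67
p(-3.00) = -77.00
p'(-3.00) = 65.67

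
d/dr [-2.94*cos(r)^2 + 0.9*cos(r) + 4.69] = (5.88*cos(r) - 0.9)*sin(r)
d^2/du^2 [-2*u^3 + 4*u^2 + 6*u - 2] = 8 - 12*u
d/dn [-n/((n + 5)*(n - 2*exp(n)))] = (-n*(n + 5)*(2*exp(n) - 1) + n*(n - 2*exp(n)) - (n + 5)*(n - 2*exp(n)))/((n + 5)^2*(n - 2*exp(n))^2)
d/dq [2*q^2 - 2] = 4*q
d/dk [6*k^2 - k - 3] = 12*k - 1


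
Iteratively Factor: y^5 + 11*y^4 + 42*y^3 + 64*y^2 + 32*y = (y + 4)*(y^4 + 7*y^3 + 14*y^2 + 8*y) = (y + 4)^2*(y^3 + 3*y^2 + 2*y) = y*(y + 4)^2*(y^2 + 3*y + 2) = y*(y + 2)*(y + 4)^2*(y + 1)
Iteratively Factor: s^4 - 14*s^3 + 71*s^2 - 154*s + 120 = (s - 3)*(s^3 - 11*s^2 + 38*s - 40) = (s - 4)*(s - 3)*(s^2 - 7*s + 10) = (s - 4)*(s - 3)*(s - 2)*(s - 5)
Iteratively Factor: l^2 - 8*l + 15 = (l - 3)*(l - 5)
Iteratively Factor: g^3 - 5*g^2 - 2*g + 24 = (g - 3)*(g^2 - 2*g - 8) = (g - 4)*(g - 3)*(g + 2)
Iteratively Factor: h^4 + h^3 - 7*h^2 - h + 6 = (h - 2)*(h^3 + 3*h^2 - h - 3) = (h - 2)*(h + 3)*(h^2 - 1) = (h - 2)*(h - 1)*(h + 3)*(h + 1)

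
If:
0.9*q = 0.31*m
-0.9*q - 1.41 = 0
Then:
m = -4.55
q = -1.57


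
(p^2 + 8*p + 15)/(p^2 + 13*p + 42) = (p^2 + 8*p + 15)/(p^2 + 13*p + 42)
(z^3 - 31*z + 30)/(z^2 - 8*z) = (z^3 - 31*z + 30)/(z*(z - 8))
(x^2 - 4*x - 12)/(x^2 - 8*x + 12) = (x + 2)/(x - 2)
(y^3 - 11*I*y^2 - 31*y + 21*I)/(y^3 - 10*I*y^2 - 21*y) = (y - I)/y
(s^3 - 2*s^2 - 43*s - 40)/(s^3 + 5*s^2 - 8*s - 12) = (s^2 - 3*s - 40)/(s^2 + 4*s - 12)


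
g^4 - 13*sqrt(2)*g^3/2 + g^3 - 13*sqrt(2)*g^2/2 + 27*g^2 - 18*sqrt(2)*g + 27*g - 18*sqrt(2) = (g + 1)*(g - 3*sqrt(2))*(g - 2*sqrt(2))*(g - 3*sqrt(2)/2)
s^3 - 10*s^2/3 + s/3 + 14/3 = (s - 7/3)*(s - 2)*(s + 1)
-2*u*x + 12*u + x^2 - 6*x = (-2*u + x)*(x - 6)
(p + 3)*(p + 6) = p^2 + 9*p + 18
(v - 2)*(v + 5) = v^2 + 3*v - 10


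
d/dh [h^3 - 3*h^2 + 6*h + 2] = 3*h^2 - 6*h + 6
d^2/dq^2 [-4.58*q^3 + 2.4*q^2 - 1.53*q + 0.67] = 4.8 - 27.48*q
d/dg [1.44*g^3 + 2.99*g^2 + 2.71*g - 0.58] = 4.32*g^2 + 5.98*g + 2.71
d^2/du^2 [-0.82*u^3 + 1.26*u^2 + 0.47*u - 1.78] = 2.52 - 4.92*u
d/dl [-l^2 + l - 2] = 1 - 2*l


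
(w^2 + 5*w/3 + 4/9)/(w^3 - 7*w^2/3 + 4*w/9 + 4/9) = (3*w + 4)/(3*w^2 - 8*w + 4)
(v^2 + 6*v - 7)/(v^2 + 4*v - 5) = (v + 7)/(v + 5)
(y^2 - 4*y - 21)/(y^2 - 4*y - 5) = (-y^2 + 4*y + 21)/(-y^2 + 4*y + 5)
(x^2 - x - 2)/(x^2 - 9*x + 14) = (x + 1)/(x - 7)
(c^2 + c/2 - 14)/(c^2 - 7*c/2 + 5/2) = (2*c^2 + c - 28)/(2*c^2 - 7*c + 5)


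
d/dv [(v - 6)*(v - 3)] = 2*v - 9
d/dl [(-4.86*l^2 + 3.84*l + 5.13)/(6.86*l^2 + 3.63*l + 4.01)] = (-43.9842*l^2 - 109.3608*l - 3.2235)/(47.0596*l^4 + 49.8036*l^3 + 68.1941*l^2 + 29.1126*l + 16.0801)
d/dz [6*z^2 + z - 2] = 12*z + 1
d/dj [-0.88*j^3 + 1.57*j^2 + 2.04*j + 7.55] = -2.64*j^2 + 3.14*j + 2.04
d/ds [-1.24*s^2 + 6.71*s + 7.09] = 6.71 - 2.48*s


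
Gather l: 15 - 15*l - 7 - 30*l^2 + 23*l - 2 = -30*l^2 + 8*l + 6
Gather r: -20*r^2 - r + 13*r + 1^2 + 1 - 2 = -20*r^2 + 12*r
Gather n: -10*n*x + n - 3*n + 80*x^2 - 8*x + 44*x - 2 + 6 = n*(-10*x - 2) + 80*x^2 + 36*x + 4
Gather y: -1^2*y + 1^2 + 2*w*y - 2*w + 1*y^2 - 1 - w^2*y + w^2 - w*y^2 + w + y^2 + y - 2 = w^2 - w + y^2*(2 - w) + y*(-w^2 + 2*w) - 2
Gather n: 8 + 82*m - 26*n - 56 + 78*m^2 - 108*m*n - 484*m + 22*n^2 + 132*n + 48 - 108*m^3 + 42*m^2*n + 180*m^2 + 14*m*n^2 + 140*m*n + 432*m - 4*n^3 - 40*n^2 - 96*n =-108*m^3 + 258*m^2 + 30*m - 4*n^3 + n^2*(14*m - 18) + n*(42*m^2 + 32*m + 10)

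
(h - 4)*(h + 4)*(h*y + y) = h^3*y + h^2*y - 16*h*y - 16*y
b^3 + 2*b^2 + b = b*(b + 1)^2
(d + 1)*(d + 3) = d^2 + 4*d + 3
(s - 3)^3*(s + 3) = s^4 - 6*s^3 + 54*s - 81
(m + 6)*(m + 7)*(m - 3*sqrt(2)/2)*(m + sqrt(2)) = m^4 - sqrt(2)*m^3/2 + 13*m^3 - 13*sqrt(2)*m^2/2 + 39*m^2 - 39*m - 21*sqrt(2)*m - 126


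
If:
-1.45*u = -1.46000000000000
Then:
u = 1.01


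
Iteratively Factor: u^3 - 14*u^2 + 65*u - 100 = (u - 5)*(u^2 - 9*u + 20) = (u - 5)^2*(u - 4)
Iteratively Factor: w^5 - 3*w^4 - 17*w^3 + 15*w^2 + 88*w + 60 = (w + 1)*(w^4 - 4*w^3 - 13*w^2 + 28*w + 60) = (w + 1)*(w + 2)*(w^3 - 6*w^2 - w + 30) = (w - 5)*(w + 1)*(w + 2)*(w^2 - w - 6) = (w - 5)*(w - 3)*(w + 1)*(w + 2)*(w + 2)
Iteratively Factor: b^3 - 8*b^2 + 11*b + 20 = (b - 4)*(b^2 - 4*b - 5) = (b - 4)*(b + 1)*(b - 5)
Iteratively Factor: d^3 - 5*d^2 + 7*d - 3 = (d - 1)*(d^2 - 4*d + 3) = (d - 3)*(d - 1)*(d - 1)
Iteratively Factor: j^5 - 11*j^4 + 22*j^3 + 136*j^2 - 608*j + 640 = (j + 4)*(j^4 - 15*j^3 + 82*j^2 - 192*j + 160) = (j - 4)*(j + 4)*(j^3 - 11*j^2 + 38*j - 40) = (j - 4)^2*(j + 4)*(j^2 - 7*j + 10) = (j - 4)^2*(j - 2)*(j + 4)*(j - 5)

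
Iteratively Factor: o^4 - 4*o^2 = (o - 2)*(o^3 + 2*o^2) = (o - 2)*(o + 2)*(o^2) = o*(o - 2)*(o + 2)*(o)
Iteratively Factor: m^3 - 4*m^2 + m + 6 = (m - 3)*(m^2 - m - 2) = (m - 3)*(m - 2)*(m + 1)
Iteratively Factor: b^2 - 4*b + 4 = (b - 2)*(b - 2)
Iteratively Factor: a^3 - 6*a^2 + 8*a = (a)*(a^2 - 6*a + 8) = a*(a - 4)*(a - 2)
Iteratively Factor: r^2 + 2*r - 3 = (r - 1)*(r + 3)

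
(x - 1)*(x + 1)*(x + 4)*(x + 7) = x^4 + 11*x^3 + 27*x^2 - 11*x - 28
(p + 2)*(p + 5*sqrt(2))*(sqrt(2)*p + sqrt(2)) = sqrt(2)*p^3 + 3*sqrt(2)*p^2 + 10*p^2 + 2*sqrt(2)*p + 30*p + 20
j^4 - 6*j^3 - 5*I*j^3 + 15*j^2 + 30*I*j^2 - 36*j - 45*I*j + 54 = (j - 3)^2*(j - 6*I)*(j + I)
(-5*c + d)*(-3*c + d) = 15*c^2 - 8*c*d + d^2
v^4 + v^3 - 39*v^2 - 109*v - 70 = (v - 7)*(v + 1)*(v + 2)*(v + 5)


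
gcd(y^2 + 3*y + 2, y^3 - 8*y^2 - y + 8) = y + 1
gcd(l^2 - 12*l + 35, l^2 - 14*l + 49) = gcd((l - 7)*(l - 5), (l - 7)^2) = l - 7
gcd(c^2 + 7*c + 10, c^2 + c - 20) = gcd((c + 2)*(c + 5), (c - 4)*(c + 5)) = c + 5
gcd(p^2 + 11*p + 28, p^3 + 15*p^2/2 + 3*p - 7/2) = p + 7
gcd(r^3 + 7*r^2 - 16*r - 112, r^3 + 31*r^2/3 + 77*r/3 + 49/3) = r + 7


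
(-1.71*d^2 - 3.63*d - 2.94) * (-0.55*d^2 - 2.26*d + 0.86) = 0.9405*d^4 + 5.8611*d^3 + 8.3502*d^2 + 3.5226*d - 2.5284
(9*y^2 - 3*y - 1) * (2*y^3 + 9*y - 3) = 18*y^5 - 6*y^4 + 79*y^3 - 54*y^2 + 3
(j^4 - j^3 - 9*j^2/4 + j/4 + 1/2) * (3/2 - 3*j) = -3*j^5 + 9*j^4/2 + 21*j^3/4 - 33*j^2/8 - 9*j/8 + 3/4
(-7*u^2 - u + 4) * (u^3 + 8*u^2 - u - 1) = -7*u^5 - 57*u^4 + 3*u^3 + 40*u^2 - 3*u - 4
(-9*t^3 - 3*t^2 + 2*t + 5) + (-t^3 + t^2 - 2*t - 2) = -10*t^3 - 2*t^2 + 3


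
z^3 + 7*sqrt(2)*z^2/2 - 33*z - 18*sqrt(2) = (z - 3*sqrt(2))*(z + sqrt(2)/2)*(z + 6*sqrt(2))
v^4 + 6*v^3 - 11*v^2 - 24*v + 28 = (v - 2)*(v - 1)*(v + 2)*(v + 7)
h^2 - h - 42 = (h - 7)*(h + 6)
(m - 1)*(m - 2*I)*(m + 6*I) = m^3 - m^2 + 4*I*m^2 + 12*m - 4*I*m - 12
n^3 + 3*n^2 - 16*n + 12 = (n - 2)*(n - 1)*(n + 6)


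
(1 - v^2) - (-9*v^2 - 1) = 8*v^2 + 2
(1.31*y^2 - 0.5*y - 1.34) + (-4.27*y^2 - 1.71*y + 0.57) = -2.96*y^2 - 2.21*y - 0.77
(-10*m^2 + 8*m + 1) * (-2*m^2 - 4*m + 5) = 20*m^4 + 24*m^3 - 84*m^2 + 36*m + 5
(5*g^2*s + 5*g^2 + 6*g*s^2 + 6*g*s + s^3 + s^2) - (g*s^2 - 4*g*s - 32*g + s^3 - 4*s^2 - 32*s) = 5*g^2*s + 5*g^2 + 5*g*s^2 + 10*g*s + 32*g + 5*s^2 + 32*s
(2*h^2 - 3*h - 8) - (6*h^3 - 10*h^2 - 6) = -6*h^3 + 12*h^2 - 3*h - 2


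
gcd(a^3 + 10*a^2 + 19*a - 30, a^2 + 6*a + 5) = a + 5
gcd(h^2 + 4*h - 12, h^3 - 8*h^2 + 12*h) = h - 2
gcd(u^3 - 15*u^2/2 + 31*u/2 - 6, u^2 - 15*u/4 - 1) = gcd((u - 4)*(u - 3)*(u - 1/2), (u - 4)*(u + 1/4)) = u - 4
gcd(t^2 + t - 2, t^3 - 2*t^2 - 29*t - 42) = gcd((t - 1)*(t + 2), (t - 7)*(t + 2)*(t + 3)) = t + 2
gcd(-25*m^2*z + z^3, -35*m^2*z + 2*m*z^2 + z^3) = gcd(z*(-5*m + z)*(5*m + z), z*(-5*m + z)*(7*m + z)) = -5*m*z + z^2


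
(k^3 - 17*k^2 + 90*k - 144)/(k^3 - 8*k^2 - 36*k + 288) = (k - 3)/(k + 6)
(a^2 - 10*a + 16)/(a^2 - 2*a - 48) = (a - 2)/(a + 6)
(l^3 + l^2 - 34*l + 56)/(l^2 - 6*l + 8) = l + 7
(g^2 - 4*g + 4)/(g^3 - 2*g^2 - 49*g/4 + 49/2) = 4*(g - 2)/(4*g^2 - 49)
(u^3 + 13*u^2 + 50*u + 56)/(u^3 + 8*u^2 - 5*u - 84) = (u + 2)/(u - 3)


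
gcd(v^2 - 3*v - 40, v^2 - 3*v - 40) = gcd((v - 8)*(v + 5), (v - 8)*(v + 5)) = v^2 - 3*v - 40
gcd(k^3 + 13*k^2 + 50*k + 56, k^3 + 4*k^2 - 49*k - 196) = k^2 + 11*k + 28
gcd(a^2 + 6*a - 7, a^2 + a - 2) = a - 1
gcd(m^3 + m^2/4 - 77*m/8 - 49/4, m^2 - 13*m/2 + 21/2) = m - 7/2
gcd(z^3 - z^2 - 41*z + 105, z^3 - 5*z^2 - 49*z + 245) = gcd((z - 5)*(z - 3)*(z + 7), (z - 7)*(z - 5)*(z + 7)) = z^2 + 2*z - 35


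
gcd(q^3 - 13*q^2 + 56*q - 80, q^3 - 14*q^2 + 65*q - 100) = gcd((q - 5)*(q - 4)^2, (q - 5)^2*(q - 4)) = q^2 - 9*q + 20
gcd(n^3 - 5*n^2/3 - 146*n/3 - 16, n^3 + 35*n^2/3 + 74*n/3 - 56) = n + 6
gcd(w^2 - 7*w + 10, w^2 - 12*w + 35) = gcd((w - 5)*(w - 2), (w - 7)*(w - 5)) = w - 5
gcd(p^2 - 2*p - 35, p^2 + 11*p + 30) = p + 5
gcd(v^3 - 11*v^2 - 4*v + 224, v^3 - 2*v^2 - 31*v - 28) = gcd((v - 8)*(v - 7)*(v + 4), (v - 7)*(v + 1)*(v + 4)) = v^2 - 3*v - 28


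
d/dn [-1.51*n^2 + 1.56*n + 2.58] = 1.56 - 3.02*n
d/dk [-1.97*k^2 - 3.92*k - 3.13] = -3.94*k - 3.92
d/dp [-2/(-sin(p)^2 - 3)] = -8*sin(2*p)/(cos(2*p) - 7)^2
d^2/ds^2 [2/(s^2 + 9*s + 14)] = 4*(-s^2 - 9*s + (2*s + 9)^2 - 14)/(s^2 + 9*s + 14)^3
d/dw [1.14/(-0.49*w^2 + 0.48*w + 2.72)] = (1.1172*w - 0.5472)/(-0.49*w^2 + 0.48*w + 2.72)^2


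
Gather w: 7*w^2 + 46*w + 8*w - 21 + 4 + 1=7*w^2 + 54*w - 16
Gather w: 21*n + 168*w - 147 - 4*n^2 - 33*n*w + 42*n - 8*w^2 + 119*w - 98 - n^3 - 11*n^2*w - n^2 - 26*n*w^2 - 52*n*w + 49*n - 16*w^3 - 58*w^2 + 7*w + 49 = -n^3 - 5*n^2 + 112*n - 16*w^3 + w^2*(-26*n - 66) + w*(-11*n^2 - 85*n + 294) - 196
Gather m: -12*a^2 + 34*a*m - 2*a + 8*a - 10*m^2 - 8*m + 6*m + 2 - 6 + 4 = -12*a^2 + 6*a - 10*m^2 + m*(34*a - 2)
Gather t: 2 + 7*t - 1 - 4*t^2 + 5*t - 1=-4*t^2 + 12*t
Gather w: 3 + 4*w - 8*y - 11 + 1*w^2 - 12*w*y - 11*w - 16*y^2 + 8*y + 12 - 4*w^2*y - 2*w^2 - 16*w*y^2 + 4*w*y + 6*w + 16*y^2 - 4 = w^2*(-4*y - 1) + w*(-16*y^2 - 8*y - 1)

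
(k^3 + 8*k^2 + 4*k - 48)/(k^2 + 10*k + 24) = k - 2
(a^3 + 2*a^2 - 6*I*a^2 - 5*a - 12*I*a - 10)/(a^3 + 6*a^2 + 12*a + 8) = (a^2 - 6*I*a - 5)/(a^2 + 4*a + 4)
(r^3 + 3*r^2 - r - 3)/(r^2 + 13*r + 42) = (r^3 + 3*r^2 - r - 3)/(r^2 + 13*r + 42)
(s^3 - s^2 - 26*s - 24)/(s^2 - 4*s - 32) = (s^2 - 5*s - 6)/(s - 8)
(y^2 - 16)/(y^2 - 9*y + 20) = (y + 4)/(y - 5)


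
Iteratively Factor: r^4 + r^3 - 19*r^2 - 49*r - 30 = (r + 2)*(r^3 - r^2 - 17*r - 15) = (r - 5)*(r + 2)*(r^2 + 4*r + 3) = (r - 5)*(r + 1)*(r + 2)*(r + 3)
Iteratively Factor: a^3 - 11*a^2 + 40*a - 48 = (a - 3)*(a^2 - 8*a + 16) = (a - 4)*(a - 3)*(a - 4)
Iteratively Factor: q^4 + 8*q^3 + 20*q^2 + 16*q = (q + 2)*(q^3 + 6*q^2 + 8*q) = q*(q + 2)*(q^2 + 6*q + 8) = q*(q + 2)^2*(q + 4)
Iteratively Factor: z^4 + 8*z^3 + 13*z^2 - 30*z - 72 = (z - 2)*(z^3 + 10*z^2 + 33*z + 36) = (z - 2)*(z + 4)*(z^2 + 6*z + 9) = (z - 2)*(z + 3)*(z + 4)*(z + 3)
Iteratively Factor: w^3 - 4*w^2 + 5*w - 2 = (w - 1)*(w^2 - 3*w + 2) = (w - 1)^2*(w - 2)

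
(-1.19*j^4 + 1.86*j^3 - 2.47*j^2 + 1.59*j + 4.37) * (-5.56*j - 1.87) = 6.6164*j^5 - 8.1163*j^4 + 10.255*j^3 - 4.2215*j^2 - 27.2705*j - 8.1719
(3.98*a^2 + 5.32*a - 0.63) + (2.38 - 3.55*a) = 3.98*a^2 + 1.77*a + 1.75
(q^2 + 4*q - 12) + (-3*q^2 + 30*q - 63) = -2*q^2 + 34*q - 75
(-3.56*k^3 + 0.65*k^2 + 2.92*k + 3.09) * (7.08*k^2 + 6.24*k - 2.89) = -25.2048*k^5 - 17.6124*k^4 + 35.018*k^3 + 38.2195*k^2 + 10.8428*k - 8.9301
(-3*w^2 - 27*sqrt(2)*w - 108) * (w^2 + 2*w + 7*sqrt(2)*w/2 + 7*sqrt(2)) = -3*w^4 - 75*sqrt(2)*w^3/2 - 6*w^3 - 297*w^2 - 75*sqrt(2)*w^2 - 594*w - 378*sqrt(2)*w - 756*sqrt(2)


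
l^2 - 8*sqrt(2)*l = l*(l - 8*sqrt(2))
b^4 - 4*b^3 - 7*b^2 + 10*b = b*(b - 5)*(b - 1)*(b + 2)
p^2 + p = p*(p + 1)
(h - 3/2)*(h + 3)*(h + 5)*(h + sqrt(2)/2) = h^4 + sqrt(2)*h^3/2 + 13*h^3/2 + 3*h^2 + 13*sqrt(2)*h^2/4 - 45*h/2 + 3*sqrt(2)*h/2 - 45*sqrt(2)/4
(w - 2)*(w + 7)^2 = w^3 + 12*w^2 + 21*w - 98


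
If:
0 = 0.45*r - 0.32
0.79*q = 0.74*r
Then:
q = 0.67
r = 0.71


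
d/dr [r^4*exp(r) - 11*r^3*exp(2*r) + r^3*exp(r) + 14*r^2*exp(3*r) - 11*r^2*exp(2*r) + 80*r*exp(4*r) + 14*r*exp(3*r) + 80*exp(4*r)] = (r^4 - 22*r^3*exp(r) + 5*r^3 + 42*r^2*exp(2*r) - 55*r^2*exp(r) + 3*r^2 + 320*r*exp(3*r) + 70*r*exp(2*r) - 22*r*exp(r) + 400*exp(3*r) + 14*exp(2*r))*exp(r)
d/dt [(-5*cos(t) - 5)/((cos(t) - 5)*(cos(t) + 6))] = 5*(sin(t)^2 - 2*cos(t) - 32)*sin(t)/((cos(t) - 5)^2*(cos(t) + 6)^2)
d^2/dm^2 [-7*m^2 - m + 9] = -14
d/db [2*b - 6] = 2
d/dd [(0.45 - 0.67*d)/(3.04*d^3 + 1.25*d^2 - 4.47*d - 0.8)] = (4.0736*d^3 - 3.2665*d^2 - 1.125*d + 2.5475)/(9.2416*d^6 + 7.6*d^5 - 25.6151*d^4 - 16.039*d^3 + 17.9809*d^2 + 7.152*d + 0.64)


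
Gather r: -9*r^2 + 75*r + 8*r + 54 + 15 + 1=-9*r^2 + 83*r + 70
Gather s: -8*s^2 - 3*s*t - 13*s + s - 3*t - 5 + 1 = -8*s^2 + s*(-3*t - 12) - 3*t - 4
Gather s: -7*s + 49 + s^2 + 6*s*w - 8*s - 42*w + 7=s^2 + s*(6*w - 15) - 42*w + 56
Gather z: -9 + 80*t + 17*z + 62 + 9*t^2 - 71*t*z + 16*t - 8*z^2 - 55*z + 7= 9*t^2 + 96*t - 8*z^2 + z*(-71*t - 38) + 60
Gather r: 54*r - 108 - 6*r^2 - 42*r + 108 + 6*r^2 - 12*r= 0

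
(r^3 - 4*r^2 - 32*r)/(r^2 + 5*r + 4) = r*(r - 8)/(r + 1)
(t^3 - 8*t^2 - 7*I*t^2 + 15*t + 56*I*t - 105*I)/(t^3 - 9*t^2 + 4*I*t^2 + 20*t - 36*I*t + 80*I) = (t^2 - t*(3 + 7*I) + 21*I)/(t^2 + 4*t*(-1 + I) - 16*I)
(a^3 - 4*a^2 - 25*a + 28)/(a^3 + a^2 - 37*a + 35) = (a^2 - 3*a - 28)/(a^2 + 2*a - 35)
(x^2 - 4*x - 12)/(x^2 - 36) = (x + 2)/(x + 6)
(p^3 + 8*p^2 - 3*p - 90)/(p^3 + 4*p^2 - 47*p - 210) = (p - 3)/(p - 7)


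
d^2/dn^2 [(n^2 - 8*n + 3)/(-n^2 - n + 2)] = 6*(3*n^3 - 5*n^2 + 13*n + 1)/(n^6 + 3*n^5 - 3*n^4 - 11*n^3 + 6*n^2 + 12*n - 8)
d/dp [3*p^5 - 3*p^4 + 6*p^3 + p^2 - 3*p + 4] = 15*p^4 - 12*p^3 + 18*p^2 + 2*p - 3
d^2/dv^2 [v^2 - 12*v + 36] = 2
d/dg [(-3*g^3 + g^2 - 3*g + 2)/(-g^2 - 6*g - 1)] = (3*g^4 + 36*g^3 + 2*g + 15)/(g^4 + 12*g^3 + 38*g^2 + 12*g + 1)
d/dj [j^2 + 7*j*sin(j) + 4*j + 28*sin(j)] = 7*j*cos(j) + 2*j + 7*sin(j) + 28*cos(j) + 4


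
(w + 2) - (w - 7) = 9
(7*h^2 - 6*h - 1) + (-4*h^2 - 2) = 3*h^2 - 6*h - 3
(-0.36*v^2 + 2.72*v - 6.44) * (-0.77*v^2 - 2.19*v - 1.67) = 0.2772*v^4 - 1.306*v^3 - 0.3968*v^2 + 9.5612*v + 10.7548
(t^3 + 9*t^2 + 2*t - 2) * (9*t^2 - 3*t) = 9*t^5 + 78*t^4 - 9*t^3 - 24*t^2 + 6*t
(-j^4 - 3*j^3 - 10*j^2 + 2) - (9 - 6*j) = -j^4 - 3*j^3 - 10*j^2 + 6*j - 7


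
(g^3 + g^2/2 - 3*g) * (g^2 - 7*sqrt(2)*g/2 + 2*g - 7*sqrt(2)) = g^5 - 7*sqrt(2)*g^4/2 + 5*g^4/2 - 35*sqrt(2)*g^3/4 - 2*g^3 - 6*g^2 + 7*sqrt(2)*g^2 + 21*sqrt(2)*g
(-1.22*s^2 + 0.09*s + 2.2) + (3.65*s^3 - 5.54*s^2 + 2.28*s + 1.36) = 3.65*s^3 - 6.76*s^2 + 2.37*s + 3.56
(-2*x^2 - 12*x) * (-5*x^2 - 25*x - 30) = 10*x^4 + 110*x^3 + 360*x^2 + 360*x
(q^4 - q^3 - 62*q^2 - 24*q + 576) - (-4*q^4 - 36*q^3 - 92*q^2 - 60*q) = 5*q^4 + 35*q^3 + 30*q^2 + 36*q + 576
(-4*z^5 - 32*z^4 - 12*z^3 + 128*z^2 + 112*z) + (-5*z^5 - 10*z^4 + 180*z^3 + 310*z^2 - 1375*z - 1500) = -9*z^5 - 42*z^4 + 168*z^3 + 438*z^2 - 1263*z - 1500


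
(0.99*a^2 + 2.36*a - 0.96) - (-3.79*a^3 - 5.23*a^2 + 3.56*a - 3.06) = 3.79*a^3 + 6.22*a^2 - 1.2*a + 2.1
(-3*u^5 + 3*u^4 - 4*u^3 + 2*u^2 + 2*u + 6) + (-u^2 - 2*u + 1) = -3*u^5 + 3*u^4 - 4*u^3 + u^2 + 7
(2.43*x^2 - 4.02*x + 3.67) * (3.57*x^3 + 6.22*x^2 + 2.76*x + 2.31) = 8.6751*x^5 + 0.763200000000003*x^4 - 5.1957*x^3 + 17.3455*x^2 + 0.843*x + 8.4777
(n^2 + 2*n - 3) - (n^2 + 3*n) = -n - 3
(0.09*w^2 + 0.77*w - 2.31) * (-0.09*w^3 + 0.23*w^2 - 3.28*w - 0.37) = -0.0081*w^5 - 0.0486*w^4 + 0.0898*w^3 - 3.0902*w^2 + 7.2919*w + 0.8547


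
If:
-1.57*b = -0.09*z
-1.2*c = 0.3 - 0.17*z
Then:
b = 0.0573248407643312*z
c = 0.141666666666667*z - 0.25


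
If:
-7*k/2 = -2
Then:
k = 4/7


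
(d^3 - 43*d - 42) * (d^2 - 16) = d^5 - 59*d^3 - 42*d^2 + 688*d + 672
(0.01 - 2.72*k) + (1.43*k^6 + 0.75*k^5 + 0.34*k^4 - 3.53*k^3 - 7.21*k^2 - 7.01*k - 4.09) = 1.43*k^6 + 0.75*k^5 + 0.34*k^4 - 3.53*k^3 - 7.21*k^2 - 9.73*k - 4.08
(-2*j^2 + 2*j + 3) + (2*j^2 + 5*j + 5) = 7*j + 8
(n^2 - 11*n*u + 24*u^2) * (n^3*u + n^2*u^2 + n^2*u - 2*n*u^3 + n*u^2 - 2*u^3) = n^5*u - 10*n^4*u^2 + n^4*u + 11*n^3*u^3 - 10*n^3*u^2 + 46*n^2*u^4 + 11*n^2*u^3 - 48*n*u^5 + 46*n*u^4 - 48*u^5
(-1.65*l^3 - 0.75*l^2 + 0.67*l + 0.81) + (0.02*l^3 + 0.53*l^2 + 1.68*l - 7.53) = -1.63*l^3 - 0.22*l^2 + 2.35*l - 6.72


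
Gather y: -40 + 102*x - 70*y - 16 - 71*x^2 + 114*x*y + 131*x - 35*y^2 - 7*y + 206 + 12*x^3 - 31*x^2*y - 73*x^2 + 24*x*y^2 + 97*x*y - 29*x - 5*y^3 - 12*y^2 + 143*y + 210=12*x^3 - 144*x^2 + 204*x - 5*y^3 + y^2*(24*x - 47) + y*(-31*x^2 + 211*x + 66) + 360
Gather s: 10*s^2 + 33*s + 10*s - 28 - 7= 10*s^2 + 43*s - 35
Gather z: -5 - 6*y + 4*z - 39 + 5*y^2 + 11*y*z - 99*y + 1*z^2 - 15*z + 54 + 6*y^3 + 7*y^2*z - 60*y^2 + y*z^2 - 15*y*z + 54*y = 6*y^3 - 55*y^2 - 51*y + z^2*(y + 1) + z*(7*y^2 - 4*y - 11) + 10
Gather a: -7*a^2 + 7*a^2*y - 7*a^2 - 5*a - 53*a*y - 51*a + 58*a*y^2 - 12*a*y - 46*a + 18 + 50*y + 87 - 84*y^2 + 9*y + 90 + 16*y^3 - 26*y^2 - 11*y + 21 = a^2*(7*y - 14) + a*(58*y^2 - 65*y - 102) + 16*y^3 - 110*y^2 + 48*y + 216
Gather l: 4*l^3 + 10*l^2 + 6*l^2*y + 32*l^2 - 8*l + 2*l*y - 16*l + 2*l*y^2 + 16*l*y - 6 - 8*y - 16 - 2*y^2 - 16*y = 4*l^3 + l^2*(6*y + 42) + l*(2*y^2 + 18*y - 24) - 2*y^2 - 24*y - 22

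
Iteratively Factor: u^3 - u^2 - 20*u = (u - 5)*(u^2 + 4*u) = (u - 5)*(u + 4)*(u)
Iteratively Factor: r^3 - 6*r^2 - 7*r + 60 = (r - 5)*(r^2 - r - 12) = (r - 5)*(r - 4)*(r + 3)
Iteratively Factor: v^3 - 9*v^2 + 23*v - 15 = (v - 5)*(v^2 - 4*v + 3) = (v - 5)*(v - 3)*(v - 1)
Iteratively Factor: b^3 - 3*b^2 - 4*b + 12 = (b - 3)*(b^2 - 4) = (b - 3)*(b - 2)*(b + 2)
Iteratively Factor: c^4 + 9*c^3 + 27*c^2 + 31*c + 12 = (c + 3)*(c^3 + 6*c^2 + 9*c + 4) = (c + 1)*(c + 3)*(c^2 + 5*c + 4) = (c + 1)^2*(c + 3)*(c + 4)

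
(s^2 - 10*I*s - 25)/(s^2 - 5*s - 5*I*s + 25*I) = (s - 5*I)/(s - 5)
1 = 1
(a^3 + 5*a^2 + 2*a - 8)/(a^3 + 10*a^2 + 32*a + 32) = (a - 1)/(a + 4)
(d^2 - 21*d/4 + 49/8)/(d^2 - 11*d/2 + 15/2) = (8*d^2 - 42*d + 49)/(4*(2*d^2 - 11*d + 15))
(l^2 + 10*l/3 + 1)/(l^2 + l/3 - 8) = (3*l + 1)/(3*l - 8)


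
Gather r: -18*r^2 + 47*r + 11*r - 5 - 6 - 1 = -18*r^2 + 58*r - 12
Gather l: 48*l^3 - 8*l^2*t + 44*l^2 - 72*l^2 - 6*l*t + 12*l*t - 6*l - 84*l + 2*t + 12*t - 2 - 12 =48*l^3 + l^2*(-8*t - 28) + l*(6*t - 90) + 14*t - 14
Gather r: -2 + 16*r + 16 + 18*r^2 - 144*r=18*r^2 - 128*r + 14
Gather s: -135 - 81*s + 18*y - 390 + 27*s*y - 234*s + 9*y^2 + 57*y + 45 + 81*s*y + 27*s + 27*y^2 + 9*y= s*(108*y - 288) + 36*y^2 + 84*y - 480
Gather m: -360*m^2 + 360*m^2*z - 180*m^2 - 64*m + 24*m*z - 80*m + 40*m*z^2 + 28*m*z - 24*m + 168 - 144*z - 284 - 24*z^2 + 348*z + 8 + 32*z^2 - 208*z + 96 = m^2*(360*z - 540) + m*(40*z^2 + 52*z - 168) + 8*z^2 - 4*z - 12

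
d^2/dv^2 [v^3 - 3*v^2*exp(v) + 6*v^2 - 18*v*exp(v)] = -3*v^2*exp(v) - 30*v*exp(v) + 6*v - 42*exp(v) + 12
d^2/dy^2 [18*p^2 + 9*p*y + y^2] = 2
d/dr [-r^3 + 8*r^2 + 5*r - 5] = -3*r^2 + 16*r + 5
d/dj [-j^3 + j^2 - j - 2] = -3*j^2 + 2*j - 1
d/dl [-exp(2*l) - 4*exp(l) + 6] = 2*(-exp(l) - 2)*exp(l)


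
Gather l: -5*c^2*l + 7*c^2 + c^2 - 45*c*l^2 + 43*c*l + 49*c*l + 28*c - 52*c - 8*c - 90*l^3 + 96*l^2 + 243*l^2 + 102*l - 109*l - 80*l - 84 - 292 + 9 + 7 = 8*c^2 - 32*c - 90*l^3 + l^2*(339 - 45*c) + l*(-5*c^2 + 92*c - 87) - 360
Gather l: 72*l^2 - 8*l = 72*l^2 - 8*l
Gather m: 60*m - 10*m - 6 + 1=50*m - 5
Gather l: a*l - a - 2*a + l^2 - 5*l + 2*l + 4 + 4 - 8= -3*a + l^2 + l*(a - 3)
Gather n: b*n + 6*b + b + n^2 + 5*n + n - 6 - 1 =7*b + n^2 + n*(b + 6) - 7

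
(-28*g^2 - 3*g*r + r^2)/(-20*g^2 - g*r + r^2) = (-7*g + r)/(-5*g + r)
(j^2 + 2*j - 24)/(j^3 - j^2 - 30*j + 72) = 1/(j - 3)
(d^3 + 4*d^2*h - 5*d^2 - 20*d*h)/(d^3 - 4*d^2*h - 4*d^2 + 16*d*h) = (d^2 + 4*d*h - 5*d - 20*h)/(d^2 - 4*d*h - 4*d + 16*h)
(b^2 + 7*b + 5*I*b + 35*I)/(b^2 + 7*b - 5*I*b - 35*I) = (b + 5*I)/(b - 5*I)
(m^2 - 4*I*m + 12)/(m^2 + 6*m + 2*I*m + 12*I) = (m - 6*I)/(m + 6)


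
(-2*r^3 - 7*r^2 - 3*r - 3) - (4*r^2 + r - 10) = -2*r^3 - 11*r^2 - 4*r + 7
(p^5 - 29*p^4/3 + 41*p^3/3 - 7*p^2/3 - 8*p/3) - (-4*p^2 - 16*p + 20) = p^5 - 29*p^4/3 + 41*p^3/3 + 5*p^2/3 + 40*p/3 - 20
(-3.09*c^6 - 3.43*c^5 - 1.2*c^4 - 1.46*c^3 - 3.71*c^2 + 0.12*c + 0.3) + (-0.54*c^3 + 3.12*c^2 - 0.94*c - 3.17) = -3.09*c^6 - 3.43*c^5 - 1.2*c^4 - 2.0*c^3 - 0.59*c^2 - 0.82*c - 2.87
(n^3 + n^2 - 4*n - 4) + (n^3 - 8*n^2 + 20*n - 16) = 2*n^3 - 7*n^2 + 16*n - 20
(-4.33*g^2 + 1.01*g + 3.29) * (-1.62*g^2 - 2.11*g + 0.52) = 7.0146*g^4 + 7.5001*g^3 - 9.7125*g^2 - 6.4167*g + 1.7108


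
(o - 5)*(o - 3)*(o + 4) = o^3 - 4*o^2 - 17*o + 60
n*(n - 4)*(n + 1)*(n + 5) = n^4 + 2*n^3 - 19*n^2 - 20*n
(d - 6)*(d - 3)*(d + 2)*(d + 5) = d^4 - 2*d^3 - 35*d^2 + 36*d + 180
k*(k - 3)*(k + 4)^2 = k^4 + 5*k^3 - 8*k^2 - 48*k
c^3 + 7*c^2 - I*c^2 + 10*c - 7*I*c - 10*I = (c + 2)*(c + 5)*(c - I)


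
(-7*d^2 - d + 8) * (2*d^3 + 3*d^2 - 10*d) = -14*d^5 - 23*d^4 + 83*d^3 + 34*d^2 - 80*d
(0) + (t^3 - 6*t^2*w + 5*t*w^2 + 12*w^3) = t^3 - 6*t^2*w + 5*t*w^2 + 12*w^3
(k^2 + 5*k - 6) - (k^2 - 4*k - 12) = 9*k + 6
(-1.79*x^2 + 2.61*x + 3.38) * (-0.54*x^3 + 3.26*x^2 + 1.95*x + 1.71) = 0.9666*x^5 - 7.2448*x^4 + 3.1929*x^3 + 13.0474*x^2 + 11.0541*x + 5.7798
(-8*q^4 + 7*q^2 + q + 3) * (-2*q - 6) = 16*q^5 + 48*q^4 - 14*q^3 - 44*q^2 - 12*q - 18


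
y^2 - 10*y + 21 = (y - 7)*(y - 3)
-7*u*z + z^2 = z*(-7*u + z)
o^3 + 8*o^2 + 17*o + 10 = (o + 1)*(o + 2)*(o + 5)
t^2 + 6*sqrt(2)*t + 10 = (t + sqrt(2))*(t + 5*sqrt(2))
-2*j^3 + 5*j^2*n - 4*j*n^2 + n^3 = (-2*j + n)*(-j + n)^2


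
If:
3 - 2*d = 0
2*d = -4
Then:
No Solution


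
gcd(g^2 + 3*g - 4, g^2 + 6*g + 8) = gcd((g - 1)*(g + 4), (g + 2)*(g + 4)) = g + 4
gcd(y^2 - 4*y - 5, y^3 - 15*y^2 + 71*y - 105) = y - 5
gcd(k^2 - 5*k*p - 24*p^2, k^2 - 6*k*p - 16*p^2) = -k + 8*p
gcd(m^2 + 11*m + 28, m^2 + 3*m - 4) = m + 4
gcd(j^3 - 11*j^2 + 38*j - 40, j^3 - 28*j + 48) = j^2 - 6*j + 8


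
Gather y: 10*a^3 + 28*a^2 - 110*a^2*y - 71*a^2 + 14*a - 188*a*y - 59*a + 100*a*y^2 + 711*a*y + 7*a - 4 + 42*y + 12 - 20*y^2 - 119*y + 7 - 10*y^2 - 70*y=10*a^3 - 43*a^2 - 38*a + y^2*(100*a - 30) + y*(-110*a^2 + 523*a - 147) + 15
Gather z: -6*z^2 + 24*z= -6*z^2 + 24*z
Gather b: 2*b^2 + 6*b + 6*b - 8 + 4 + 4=2*b^2 + 12*b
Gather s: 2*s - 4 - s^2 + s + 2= -s^2 + 3*s - 2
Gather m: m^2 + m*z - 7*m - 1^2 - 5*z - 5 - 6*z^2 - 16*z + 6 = m^2 + m*(z - 7) - 6*z^2 - 21*z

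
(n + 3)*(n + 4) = n^2 + 7*n + 12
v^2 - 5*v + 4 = (v - 4)*(v - 1)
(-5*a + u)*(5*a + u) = -25*a^2 + u^2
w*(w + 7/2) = w^2 + 7*w/2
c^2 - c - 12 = (c - 4)*(c + 3)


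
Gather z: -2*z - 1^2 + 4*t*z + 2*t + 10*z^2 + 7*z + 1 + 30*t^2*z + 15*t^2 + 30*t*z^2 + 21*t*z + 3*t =15*t^2 + 5*t + z^2*(30*t + 10) + z*(30*t^2 + 25*t + 5)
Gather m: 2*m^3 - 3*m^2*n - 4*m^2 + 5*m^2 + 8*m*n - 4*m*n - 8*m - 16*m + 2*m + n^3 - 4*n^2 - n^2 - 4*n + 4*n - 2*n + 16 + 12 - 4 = 2*m^3 + m^2*(1 - 3*n) + m*(4*n - 22) + n^3 - 5*n^2 - 2*n + 24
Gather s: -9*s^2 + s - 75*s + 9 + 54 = -9*s^2 - 74*s + 63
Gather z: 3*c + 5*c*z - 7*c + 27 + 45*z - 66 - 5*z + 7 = -4*c + z*(5*c + 40) - 32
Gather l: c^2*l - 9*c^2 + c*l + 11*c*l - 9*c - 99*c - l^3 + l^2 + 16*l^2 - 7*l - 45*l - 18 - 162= -9*c^2 - 108*c - l^3 + 17*l^2 + l*(c^2 + 12*c - 52) - 180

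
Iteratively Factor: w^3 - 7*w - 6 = (w - 3)*(w^2 + 3*w + 2) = (w - 3)*(w + 1)*(w + 2)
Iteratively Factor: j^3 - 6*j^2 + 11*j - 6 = (j - 1)*(j^2 - 5*j + 6) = (j - 3)*(j - 1)*(j - 2)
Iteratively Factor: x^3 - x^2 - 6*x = (x + 2)*(x^2 - 3*x) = (x - 3)*(x + 2)*(x)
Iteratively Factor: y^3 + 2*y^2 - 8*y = (y + 4)*(y^2 - 2*y) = (y - 2)*(y + 4)*(y)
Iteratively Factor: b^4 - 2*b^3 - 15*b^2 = (b)*(b^3 - 2*b^2 - 15*b) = b^2*(b^2 - 2*b - 15) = b^2*(b + 3)*(b - 5)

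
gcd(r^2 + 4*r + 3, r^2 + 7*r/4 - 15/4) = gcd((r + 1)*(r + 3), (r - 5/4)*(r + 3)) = r + 3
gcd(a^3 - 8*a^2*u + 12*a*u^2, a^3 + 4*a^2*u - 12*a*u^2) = -a^2 + 2*a*u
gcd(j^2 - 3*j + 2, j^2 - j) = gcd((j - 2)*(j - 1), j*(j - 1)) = j - 1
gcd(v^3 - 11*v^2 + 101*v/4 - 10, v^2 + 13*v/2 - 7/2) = v - 1/2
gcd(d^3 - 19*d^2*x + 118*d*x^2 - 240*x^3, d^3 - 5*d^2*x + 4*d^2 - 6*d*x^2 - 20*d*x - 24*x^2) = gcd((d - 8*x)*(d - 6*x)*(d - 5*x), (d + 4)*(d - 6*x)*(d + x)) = -d + 6*x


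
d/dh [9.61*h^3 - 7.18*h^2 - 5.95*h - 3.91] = 28.83*h^2 - 14.36*h - 5.95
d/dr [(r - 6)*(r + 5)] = 2*r - 1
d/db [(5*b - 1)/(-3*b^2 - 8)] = (15*b^2 - 6*b - 40)/(9*b^4 + 48*b^2 + 64)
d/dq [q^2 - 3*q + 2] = 2*q - 3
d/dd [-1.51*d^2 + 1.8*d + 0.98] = 1.8 - 3.02*d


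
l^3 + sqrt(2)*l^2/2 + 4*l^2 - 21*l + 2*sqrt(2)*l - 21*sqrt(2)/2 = (l - 3)*(l + 7)*(l + sqrt(2)/2)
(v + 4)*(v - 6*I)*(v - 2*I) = v^3 + 4*v^2 - 8*I*v^2 - 12*v - 32*I*v - 48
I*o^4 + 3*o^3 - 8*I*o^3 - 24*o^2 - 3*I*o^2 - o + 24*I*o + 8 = (o - 8)*(o - I)^2*(I*o + 1)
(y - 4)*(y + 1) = y^2 - 3*y - 4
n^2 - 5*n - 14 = (n - 7)*(n + 2)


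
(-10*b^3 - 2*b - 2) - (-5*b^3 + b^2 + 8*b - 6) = -5*b^3 - b^2 - 10*b + 4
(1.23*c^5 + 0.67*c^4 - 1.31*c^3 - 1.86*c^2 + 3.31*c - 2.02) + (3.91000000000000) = 1.23*c^5 + 0.67*c^4 - 1.31*c^3 - 1.86*c^2 + 3.31*c + 1.89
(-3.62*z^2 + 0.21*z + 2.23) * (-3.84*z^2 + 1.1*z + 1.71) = 13.9008*z^4 - 4.7884*z^3 - 14.5224*z^2 + 2.8121*z + 3.8133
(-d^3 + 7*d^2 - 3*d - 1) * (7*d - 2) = -7*d^4 + 51*d^3 - 35*d^2 - d + 2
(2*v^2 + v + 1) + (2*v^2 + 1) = 4*v^2 + v + 2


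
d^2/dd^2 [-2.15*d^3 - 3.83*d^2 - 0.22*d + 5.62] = -12.9*d - 7.66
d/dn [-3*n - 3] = -3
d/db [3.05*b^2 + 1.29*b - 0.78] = 6.1*b + 1.29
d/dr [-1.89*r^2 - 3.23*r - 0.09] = -3.78*r - 3.23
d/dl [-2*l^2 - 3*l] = -4*l - 3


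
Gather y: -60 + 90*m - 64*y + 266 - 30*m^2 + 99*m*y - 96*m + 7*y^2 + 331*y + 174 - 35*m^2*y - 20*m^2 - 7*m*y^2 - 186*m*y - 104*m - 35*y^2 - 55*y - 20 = -50*m^2 - 110*m + y^2*(-7*m - 28) + y*(-35*m^2 - 87*m + 212) + 360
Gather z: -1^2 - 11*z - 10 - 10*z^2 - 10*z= -10*z^2 - 21*z - 11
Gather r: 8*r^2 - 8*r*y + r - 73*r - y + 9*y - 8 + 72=8*r^2 + r*(-8*y - 72) + 8*y + 64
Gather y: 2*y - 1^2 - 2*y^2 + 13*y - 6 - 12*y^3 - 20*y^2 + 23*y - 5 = -12*y^3 - 22*y^2 + 38*y - 12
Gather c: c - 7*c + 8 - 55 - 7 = -6*c - 54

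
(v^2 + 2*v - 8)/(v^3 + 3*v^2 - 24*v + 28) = (v + 4)/(v^2 + 5*v - 14)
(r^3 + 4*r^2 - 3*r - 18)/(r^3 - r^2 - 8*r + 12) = (r + 3)/(r - 2)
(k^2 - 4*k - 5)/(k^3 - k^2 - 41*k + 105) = (k + 1)/(k^2 + 4*k - 21)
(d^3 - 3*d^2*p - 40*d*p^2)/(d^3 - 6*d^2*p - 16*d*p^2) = (d + 5*p)/(d + 2*p)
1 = 1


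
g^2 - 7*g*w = g*(g - 7*w)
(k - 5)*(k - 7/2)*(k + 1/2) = k^3 - 8*k^2 + 53*k/4 + 35/4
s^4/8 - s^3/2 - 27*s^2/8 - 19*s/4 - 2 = (s/4 + 1/2)*(s/2 + 1/2)*(s - 8)*(s + 1)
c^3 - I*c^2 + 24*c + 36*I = (c - 6*I)*(c + 2*I)*(c + 3*I)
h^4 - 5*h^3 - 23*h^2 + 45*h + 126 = (h - 7)*(h - 3)*(h + 2)*(h + 3)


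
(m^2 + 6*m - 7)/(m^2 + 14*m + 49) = (m - 1)/(m + 7)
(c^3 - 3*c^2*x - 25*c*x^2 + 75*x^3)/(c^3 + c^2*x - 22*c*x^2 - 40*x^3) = (c^2 + 2*c*x - 15*x^2)/(c^2 + 6*c*x + 8*x^2)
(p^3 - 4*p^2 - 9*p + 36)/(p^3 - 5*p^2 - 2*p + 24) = (p + 3)/(p + 2)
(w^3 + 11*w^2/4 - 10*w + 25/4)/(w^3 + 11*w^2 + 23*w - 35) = (w - 5/4)/(w + 7)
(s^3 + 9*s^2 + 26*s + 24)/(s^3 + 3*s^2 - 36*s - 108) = (s^2 + 6*s + 8)/(s^2 - 36)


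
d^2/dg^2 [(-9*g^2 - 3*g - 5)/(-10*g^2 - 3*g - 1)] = 10*(6*g^3 + 246*g^2 + 72*g - 1)/(1000*g^6 + 900*g^5 + 570*g^4 + 207*g^3 + 57*g^2 + 9*g + 1)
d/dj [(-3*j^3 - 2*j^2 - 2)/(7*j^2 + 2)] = j*(-21*j^3 - 18*j + 20)/(49*j^4 + 28*j^2 + 4)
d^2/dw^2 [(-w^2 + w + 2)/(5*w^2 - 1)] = 2*(25*w^3 + 135*w^2 + 15*w + 9)/(125*w^6 - 75*w^4 + 15*w^2 - 1)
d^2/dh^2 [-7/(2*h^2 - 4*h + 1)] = 28*(2*h^2 - 4*h - 8*(h - 1)^2 + 1)/(2*h^2 - 4*h + 1)^3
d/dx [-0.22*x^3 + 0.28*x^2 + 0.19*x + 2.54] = -0.66*x^2 + 0.56*x + 0.19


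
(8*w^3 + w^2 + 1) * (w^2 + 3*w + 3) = 8*w^5 + 25*w^4 + 27*w^3 + 4*w^2 + 3*w + 3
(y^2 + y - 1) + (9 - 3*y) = y^2 - 2*y + 8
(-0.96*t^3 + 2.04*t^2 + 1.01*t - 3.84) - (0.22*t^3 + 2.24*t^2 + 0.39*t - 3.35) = -1.18*t^3 - 0.2*t^2 + 0.62*t - 0.49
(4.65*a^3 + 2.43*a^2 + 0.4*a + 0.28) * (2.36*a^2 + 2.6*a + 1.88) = 10.974*a^5 + 17.8248*a^4 + 16.004*a^3 + 6.2692*a^2 + 1.48*a + 0.5264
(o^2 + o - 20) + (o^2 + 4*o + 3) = 2*o^2 + 5*o - 17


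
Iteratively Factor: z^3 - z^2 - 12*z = (z - 4)*(z^2 + 3*z) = (z - 4)*(z + 3)*(z)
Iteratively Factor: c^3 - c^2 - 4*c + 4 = (c + 2)*(c^2 - 3*c + 2) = (c - 2)*(c + 2)*(c - 1)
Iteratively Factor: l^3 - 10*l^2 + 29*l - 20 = (l - 4)*(l^2 - 6*l + 5) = (l - 4)*(l - 1)*(l - 5)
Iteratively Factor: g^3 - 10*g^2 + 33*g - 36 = (g - 3)*(g^2 - 7*g + 12) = (g - 3)^2*(g - 4)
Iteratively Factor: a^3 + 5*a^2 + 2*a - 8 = (a - 1)*(a^2 + 6*a + 8) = (a - 1)*(a + 4)*(a + 2)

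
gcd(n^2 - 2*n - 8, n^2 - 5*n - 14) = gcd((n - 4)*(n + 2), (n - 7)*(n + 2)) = n + 2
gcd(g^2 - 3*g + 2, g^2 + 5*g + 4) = 1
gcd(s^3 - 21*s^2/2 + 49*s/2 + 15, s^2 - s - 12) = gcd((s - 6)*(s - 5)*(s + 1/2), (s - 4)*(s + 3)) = 1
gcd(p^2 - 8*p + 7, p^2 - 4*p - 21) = p - 7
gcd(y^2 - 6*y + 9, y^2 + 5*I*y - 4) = 1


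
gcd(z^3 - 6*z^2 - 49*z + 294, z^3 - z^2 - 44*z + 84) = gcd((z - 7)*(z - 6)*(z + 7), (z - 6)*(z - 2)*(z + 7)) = z^2 + z - 42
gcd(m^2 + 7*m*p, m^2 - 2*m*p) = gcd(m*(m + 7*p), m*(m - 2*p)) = m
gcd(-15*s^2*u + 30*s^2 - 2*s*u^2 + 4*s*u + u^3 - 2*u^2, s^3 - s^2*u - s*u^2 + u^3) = 1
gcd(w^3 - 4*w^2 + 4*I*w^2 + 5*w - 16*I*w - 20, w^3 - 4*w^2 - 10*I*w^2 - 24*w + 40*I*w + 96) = w - 4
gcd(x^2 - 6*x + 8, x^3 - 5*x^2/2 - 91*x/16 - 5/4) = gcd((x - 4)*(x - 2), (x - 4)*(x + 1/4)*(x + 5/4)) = x - 4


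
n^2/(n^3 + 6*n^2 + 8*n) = n/(n^2 + 6*n + 8)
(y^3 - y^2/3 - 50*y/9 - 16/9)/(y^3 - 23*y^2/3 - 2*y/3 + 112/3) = (y + 1/3)/(y - 7)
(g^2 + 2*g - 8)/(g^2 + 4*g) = (g - 2)/g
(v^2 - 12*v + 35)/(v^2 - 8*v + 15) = (v - 7)/(v - 3)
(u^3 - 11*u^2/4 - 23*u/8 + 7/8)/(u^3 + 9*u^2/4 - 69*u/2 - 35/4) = (8*u^3 - 22*u^2 - 23*u + 7)/(2*(4*u^3 + 9*u^2 - 138*u - 35))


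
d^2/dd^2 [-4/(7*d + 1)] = -392/(7*d + 1)^3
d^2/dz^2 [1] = 0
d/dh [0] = 0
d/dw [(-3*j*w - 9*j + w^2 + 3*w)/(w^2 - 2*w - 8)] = (3*j*w^2 + 18*j*w + 6*j - 5*w^2 - 16*w - 24)/(w^4 - 4*w^3 - 12*w^2 + 32*w + 64)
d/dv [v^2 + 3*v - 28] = 2*v + 3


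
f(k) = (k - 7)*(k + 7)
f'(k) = 2*k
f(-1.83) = -45.65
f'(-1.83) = -3.66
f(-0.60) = -48.64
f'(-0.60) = -1.20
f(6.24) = -10.06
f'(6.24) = 12.48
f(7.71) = 10.44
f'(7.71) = 15.42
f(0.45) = -48.80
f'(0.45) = 0.90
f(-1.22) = -47.51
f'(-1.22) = -2.44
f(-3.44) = -37.17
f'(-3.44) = -6.88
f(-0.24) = -48.94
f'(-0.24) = -0.48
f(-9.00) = 32.00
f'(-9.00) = -18.00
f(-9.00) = 32.00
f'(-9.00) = -18.00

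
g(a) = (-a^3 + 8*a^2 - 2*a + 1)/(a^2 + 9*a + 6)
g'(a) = (-2*a - 9)*(-a^3 + 8*a^2 - 2*a + 1)/(a^2 + 9*a + 6)^2 + (-3*a^2 + 16*a - 2)/(a^2 + 9*a + 6)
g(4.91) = 0.88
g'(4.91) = -0.17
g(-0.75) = -39.58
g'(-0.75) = -1499.67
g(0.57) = 0.20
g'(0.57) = 0.36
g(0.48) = 0.17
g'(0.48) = 0.31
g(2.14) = 0.79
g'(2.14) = 0.27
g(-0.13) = 0.29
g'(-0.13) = -1.37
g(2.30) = 0.83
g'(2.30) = 0.24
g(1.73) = 0.66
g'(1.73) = 0.34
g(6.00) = 0.64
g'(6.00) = -0.28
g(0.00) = 0.17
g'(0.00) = -0.58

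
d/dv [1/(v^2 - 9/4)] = -32*v/(4*v^2 - 9)^2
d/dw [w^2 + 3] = 2*w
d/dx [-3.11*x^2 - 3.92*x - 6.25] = -6.22*x - 3.92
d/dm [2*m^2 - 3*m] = 4*m - 3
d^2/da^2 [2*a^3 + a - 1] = 12*a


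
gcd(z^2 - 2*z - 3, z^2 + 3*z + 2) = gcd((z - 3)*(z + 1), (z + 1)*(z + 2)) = z + 1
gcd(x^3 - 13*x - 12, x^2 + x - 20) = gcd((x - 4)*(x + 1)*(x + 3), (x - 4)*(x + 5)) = x - 4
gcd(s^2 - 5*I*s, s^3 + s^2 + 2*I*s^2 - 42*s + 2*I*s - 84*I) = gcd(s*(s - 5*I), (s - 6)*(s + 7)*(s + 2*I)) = 1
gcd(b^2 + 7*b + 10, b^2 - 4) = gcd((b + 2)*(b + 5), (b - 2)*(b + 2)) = b + 2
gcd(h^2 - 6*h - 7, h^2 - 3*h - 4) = h + 1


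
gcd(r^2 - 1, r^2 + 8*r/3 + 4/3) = 1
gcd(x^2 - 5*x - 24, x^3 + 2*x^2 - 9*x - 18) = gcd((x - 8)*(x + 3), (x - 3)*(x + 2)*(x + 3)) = x + 3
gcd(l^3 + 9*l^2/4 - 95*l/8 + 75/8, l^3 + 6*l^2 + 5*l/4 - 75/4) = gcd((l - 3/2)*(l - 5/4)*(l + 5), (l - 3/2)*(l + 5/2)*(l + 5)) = l^2 + 7*l/2 - 15/2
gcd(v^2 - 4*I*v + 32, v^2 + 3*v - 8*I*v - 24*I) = v - 8*I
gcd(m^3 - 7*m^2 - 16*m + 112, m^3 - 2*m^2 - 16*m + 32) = m^2 - 16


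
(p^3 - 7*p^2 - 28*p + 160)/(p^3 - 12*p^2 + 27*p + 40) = (p^2 + p - 20)/(p^2 - 4*p - 5)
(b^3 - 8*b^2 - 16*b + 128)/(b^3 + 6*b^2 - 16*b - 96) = (b - 8)/(b + 6)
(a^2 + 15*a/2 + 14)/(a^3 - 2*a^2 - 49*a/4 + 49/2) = 2*(a + 4)/(2*a^2 - 11*a + 14)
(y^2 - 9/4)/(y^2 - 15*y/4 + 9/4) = (4*y^2 - 9)/(4*y^2 - 15*y + 9)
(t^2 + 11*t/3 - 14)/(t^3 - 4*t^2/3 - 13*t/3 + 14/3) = (t + 6)/(t^2 + t - 2)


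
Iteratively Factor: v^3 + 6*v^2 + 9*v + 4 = (v + 1)*(v^2 + 5*v + 4) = (v + 1)^2*(v + 4)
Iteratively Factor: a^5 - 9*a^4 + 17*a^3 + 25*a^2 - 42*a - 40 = (a + 1)*(a^4 - 10*a^3 + 27*a^2 - 2*a - 40) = (a - 4)*(a + 1)*(a^3 - 6*a^2 + 3*a + 10) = (a - 4)*(a - 2)*(a + 1)*(a^2 - 4*a - 5) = (a - 4)*(a - 2)*(a + 1)^2*(a - 5)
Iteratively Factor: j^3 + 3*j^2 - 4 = (j + 2)*(j^2 + j - 2) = (j - 1)*(j + 2)*(j + 2)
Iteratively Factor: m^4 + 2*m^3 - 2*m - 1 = (m - 1)*(m^3 + 3*m^2 + 3*m + 1) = (m - 1)*(m + 1)*(m^2 + 2*m + 1) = (m - 1)*(m + 1)^2*(m + 1)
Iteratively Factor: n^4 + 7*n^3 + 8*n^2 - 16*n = (n + 4)*(n^3 + 3*n^2 - 4*n) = (n - 1)*(n + 4)*(n^2 + 4*n) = n*(n - 1)*(n + 4)*(n + 4)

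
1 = 1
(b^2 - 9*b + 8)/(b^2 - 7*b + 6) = (b - 8)/(b - 6)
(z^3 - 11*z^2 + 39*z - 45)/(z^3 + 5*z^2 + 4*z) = (z^3 - 11*z^2 + 39*z - 45)/(z*(z^2 + 5*z + 4))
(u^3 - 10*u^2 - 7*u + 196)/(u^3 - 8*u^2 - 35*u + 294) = (u + 4)/(u + 6)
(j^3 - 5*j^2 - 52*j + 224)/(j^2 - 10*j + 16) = (j^2 + 3*j - 28)/(j - 2)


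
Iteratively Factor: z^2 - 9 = (z - 3)*(z + 3)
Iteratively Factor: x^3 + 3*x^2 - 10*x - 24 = (x + 4)*(x^2 - x - 6) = (x - 3)*(x + 4)*(x + 2)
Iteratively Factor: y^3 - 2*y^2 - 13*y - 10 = (y + 2)*(y^2 - 4*y - 5) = (y + 1)*(y + 2)*(y - 5)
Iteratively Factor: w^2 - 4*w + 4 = (w - 2)*(w - 2)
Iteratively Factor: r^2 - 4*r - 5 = (r - 5)*(r + 1)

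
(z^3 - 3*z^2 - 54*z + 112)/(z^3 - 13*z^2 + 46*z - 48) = (z + 7)/(z - 3)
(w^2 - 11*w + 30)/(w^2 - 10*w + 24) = (w - 5)/(w - 4)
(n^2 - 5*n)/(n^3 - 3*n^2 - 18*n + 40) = n/(n^2 + 2*n - 8)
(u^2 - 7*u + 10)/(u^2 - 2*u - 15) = (u - 2)/(u + 3)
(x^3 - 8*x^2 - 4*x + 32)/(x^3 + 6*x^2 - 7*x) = (x^3 - 8*x^2 - 4*x + 32)/(x*(x^2 + 6*x - 7))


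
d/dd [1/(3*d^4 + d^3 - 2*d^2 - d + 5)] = (-12*d^3 - 3*d^2 + 4*d + 1)/(3*d^4 + d^3 - 2*d^2 - d + 5)^2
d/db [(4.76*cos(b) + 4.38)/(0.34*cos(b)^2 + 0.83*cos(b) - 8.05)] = (1.6184*cos(b)^2 + 2.9784*cos(b) + 41.9534)*sin(b)/(0.1156*cos(b)^4 + 0.5644*cos(b)^3 - 4.7851*cos(b)^2 - 13.363*cos(b) + 64.8025)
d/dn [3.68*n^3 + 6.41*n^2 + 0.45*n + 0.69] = 11.04*n^2 + 12.82*n + 0.45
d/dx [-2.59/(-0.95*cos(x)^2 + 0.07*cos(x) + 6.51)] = (4.921*cos(x) - 0.1813)*sin(x)/(-0.95*cos(x)^2 + 0.07*cos(x) + 6.51)^2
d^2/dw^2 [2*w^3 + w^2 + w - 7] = 12*w + 2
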